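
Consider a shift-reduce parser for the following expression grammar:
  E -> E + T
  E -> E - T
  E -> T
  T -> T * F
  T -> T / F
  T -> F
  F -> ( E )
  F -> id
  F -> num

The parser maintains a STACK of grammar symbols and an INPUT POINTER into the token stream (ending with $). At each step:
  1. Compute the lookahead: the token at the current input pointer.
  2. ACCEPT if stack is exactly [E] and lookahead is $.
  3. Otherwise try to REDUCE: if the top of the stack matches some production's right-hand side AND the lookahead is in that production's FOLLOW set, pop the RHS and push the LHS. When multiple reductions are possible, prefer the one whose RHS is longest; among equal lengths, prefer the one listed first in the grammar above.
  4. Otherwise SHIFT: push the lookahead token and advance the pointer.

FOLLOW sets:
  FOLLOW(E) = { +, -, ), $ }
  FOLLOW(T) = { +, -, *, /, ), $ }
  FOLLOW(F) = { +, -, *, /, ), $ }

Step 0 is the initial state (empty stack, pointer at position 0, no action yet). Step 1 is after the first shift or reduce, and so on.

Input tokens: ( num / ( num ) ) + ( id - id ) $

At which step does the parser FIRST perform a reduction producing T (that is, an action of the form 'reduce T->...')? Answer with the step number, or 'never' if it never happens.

Answer: 4

Derivation:
Step 1: shift (. Stack=[(] ptr=1 lookahead=num remaining=[num / ( num ) ) + ( id - id ) $]
Step 2: shift num. Stack=[( num] ptr=2 lookahead=/ remaining=[/ ( num ) ) + ( id - id ) $]
Step 3: reduce F->num. Stack=[( F] ptr=2 lookahead=/ remaining=[/ ( num ) ) + ( id - id ) $]
Step 4: reduce T->F. Stack=[( T] ptr=2 lookahead=/ remaining=[/ ( num ) ) + ( id - id ) $]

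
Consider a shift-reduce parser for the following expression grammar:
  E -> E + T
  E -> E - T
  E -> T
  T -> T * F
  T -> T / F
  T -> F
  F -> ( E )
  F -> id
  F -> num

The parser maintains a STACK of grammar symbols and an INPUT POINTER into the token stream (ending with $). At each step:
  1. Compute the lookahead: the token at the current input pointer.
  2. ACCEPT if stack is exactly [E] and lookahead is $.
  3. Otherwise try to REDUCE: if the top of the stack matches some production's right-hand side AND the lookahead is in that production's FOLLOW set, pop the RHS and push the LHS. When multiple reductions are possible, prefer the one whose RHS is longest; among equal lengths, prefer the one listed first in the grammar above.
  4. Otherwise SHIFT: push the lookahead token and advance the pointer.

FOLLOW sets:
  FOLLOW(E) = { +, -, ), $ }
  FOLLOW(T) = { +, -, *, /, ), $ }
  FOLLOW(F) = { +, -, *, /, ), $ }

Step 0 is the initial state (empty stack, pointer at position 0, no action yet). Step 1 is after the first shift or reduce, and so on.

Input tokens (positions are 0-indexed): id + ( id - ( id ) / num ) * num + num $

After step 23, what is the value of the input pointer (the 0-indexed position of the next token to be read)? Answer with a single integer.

Answer: 10

Derivation:
Step 1: shift id. Stack=[id] ptr=1 lookahead=+ remaining=[+ ( id - ( id ) / num ) * num + num $]
Step 2: reduce F->id. Stack=[F] ptr=1 lookahead=+ remaining=[+ ( id - ( id ) / num ) * num + num $]
Step 3: reduce T->F. Stack=[T] ptr=1 lookahead=+ remaining=[+ ( id - ( id ) / num ) * num + num $]
Step 4: reduce E->T. Stack=[E] ptr=1 lookahead=+ remaining=[+ ( id - ( id ) / num ) * num + num $]
Step 5: shift +. Stack=[E +] ptr=2 lookahead=( remaining=[( id - ( id ) / num ) * num + num $]
Step 6: shift (. Stack=[E + (] ptr=3 lookahead=id remaining=[id - ( id ) / num ) * num + num $]
Step 7: shift id. Stack=[E + ( id] ptr=4 lookahead=- remaining=[- ( id ) / num ) * num + num $]
Step 8: reduce F->id. Stack=[E + ( F] ptr=4 lookahead=- remaining=[- ( id ) / num ) * num + num $]
Step 9: reduce T->F. Stack=[E + ( T] ptr=4 lookahead=- remaining=[- ( id ) / num ) * num + num $]
Step 10: reduce E->T. Stack=[E + ( E] ptr=4 lookahead=- remaining=[- ( id ) / num ) * num + num $]
Step 11: shift -. Stack=[E + ( E -] ptr=5 lookahead=( remaining=[( id ) / num ) * num + num $]
Step 12: shift (. Stack=[E + ( E - (] ptr=6 lookahead=id remaining=[id ) / num ) * num + num $]
Step 13: shift id. Stack=[E + ( E - ( id] ptr=7 lookahead=) remaining=[) / num ) * num + num $]
Step 14: reduce F->id. Stack=[E + ( E - ( F] ptr=7 lookahead=) remaining=[) / num ) * num + num $]
Step 15: reduce T->F. Stack=[E + ( E - ( T] ptr=7 lookahead=) remaining=[) / num ) * num + num $]
Step 16: reduce E->T. Stack=[E + ( E - ( E] ptr=7 lookahead=) remaining=[) / num ) * num + num $]
Step 17: shift ). Stack=[E + ( E - ( E )] ptr=8 lookahead=/ remaining=[/ num ) * num + num $]
Step 18: reduce F->( E ). Stack=[E + ( E - F] ptr=8 lookahead=/ remaining=[/ num ) * num + num $]
Step 19: reduce T->F. Stack=[E + ( E - T] ptr=8 lookahead=/ remaining=[/ num ) * num + num $]
Step 20: shift /. Stack=[E + ( E - T /] ptr=9 lookahead=num remaining=[num ) * num + num $]
Step 21: shift num. Stack=[E + ( E - T / num] ptr=10 lookahead=) remaining=[) * num + num $]
Step 22: reduce F->num. Stack=[E + ( E - T / F] ptr=10 lookahead=) remaining=[) * num + num $]
Step 23: reduce T->T / F. Stack=[E + ( E - T] ptr=10 lookahead=) remaining=[) * num + num $]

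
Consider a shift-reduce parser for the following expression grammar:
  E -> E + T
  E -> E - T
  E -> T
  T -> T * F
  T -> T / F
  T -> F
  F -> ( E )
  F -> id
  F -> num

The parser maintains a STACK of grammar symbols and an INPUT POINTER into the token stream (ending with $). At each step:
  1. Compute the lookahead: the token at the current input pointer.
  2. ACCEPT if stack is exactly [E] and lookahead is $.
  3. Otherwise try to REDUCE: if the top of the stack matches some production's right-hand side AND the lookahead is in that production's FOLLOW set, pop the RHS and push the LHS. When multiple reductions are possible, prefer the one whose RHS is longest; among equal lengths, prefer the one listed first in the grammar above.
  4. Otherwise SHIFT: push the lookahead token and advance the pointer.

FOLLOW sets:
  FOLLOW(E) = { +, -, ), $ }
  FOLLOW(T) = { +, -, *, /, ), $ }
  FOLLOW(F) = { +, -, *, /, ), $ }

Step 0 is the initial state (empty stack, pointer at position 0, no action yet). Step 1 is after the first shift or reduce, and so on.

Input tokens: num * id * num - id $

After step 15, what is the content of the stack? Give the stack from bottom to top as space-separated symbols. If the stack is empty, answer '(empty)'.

Answer: E - F

Derivation:
Step 1: shift num. Stack=[num] ptr=1 lookahead=* remaining=[* id * num - id $]
Step 2: reduce F->num. Stack=[F] ptr=1 lookahead=* remaining=[* id * num - id $]
Step 3: reduce T->F. Stack=[T] ptr=1 lookahead=* remaining=[* id * num - id $]
Step 4: shift *. Stack=[T *] ptr=2 lookahead=id remaining=[id * num - id $]
Step 5: shift id. Stack=[T * id] ptr=3 lookahead=* remaining=[* num - id $]
Step 6: reduce F->id. Stack=[T * F] ptr=3 lookahead=* remaining=[* num - id $]
Step 7: reduce T->T * F. Stack=[T] ptr=3 lookahead=* remaining=[* num - id $]
Step 8: shift *. Stack=[T *] ptr=4 lookahead=num remaining=[num - id $]
Step 9: shift num. Stack=[T * num] ptr=5 lookahead=- remaining=[- id $]
Step 10: reduce F->num. Stack=[T * F] ptr=5 lookahead=- remaining=[- id $]
Step 11: reduce T->T * F. Stack=[T] ptr=5 lookahead=- remaining=[- id $]
Step 12: reduce E->T. Stack=[E] ptr=5 lookahead=- remaining=[- id $]
Step 13: shift -. Stack=[E -] ptr=6 lookahead=id remaining=[id $]
Step 14: shift id. Stack=[E - id] ptr=7 lookahead=$ remaining=[$]
Step 15: reduce F->id. Stack=[E - F] ptr=7 lookahead=$ remaining=[$]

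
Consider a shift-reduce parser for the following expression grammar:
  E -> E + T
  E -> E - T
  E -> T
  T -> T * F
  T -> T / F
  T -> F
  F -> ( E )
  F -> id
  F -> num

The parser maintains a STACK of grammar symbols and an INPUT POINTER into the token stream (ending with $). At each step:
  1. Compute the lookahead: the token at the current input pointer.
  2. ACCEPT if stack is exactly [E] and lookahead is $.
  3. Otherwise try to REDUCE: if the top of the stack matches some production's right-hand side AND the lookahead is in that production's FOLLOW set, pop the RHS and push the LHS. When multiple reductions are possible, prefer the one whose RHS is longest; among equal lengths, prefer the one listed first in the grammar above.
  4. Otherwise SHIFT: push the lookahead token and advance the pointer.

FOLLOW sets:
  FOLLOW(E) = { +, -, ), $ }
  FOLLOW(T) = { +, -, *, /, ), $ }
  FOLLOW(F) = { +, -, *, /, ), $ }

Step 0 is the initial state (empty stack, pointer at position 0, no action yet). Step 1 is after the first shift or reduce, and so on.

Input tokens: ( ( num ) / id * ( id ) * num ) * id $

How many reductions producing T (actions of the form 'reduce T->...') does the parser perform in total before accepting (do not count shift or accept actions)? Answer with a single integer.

Answer: 8

Derivation:
Step 1: shift (. Stack=[(] ptr=1 lookahead=( remaining=[( num ) / id * ( id ) * num ) * id $]
Step 2: shift (. Stack=[( (] ptr=2 lookahead=num remaining=[num ) / id * ( id ) * num ) * id $]
Step 3: shift num. Stack=[( ( num] ptr=3 lookahead=) remaining=[) / id * ( id ) * num ) * id $]
Step 4: reduce F->num. Stack=[( ( F] ptr=3 lookahead=) remaining=[) / id * ( id ) * num ) * id $]
Step 5: reduce T->F. Stack=[( ( T] ptr=3 lookahead=) remaining=[) / id * ( id ) * num ) * id $]
Step 6: reduce E->T. Stack=[( ( E] ptr=3 lookahead=) remaining=[) / id * ( id ) * num ) * id $]
Step 7: shift ). Stack=[( ( E )] ptr=4 lookahead=/ remaining=[/ id * ( id ) * num ) * id $]
Step 8: reduce F->( E ). Stack=[( F] ptr=4 lookahead=/ remaining=[/ id * ( id ) * num ) * id $]
Step 9: reduce T->F. Stack=[( T] ptr=4 lookahead=/ remaining=[/ id * ( id ) * num ) * id $]
Step 10: shift /. Stack=[( T /] ptr=5 lookahead=id remaining=[id * ( id ) * num ) * id $]
Step 11: shift id. Stack=[( T / id] ptr=6 lookahead=* remaining=[* ( id ) * num ) * id $]
Step 12: reduce F->id. Stack=[( T / F] ptr=6 lookahead=* remaining=[* ( id ) * num ) * id $]
Step 13: reduce T->T / F. Stack=[( T] ptr=6 lookahead=* remaining=[* ( id ) * num ) * id $]
Step 14: shift *. Stack=[( T *] ptr=7 lookahead=( remaining=[( id ) * num ) * id $]
Step 15: shift (. Stack=[( T * (] ptr=8 lookahead=id remaining=[id ) * num ) * id $]
Step 16: shift id. Stack=[( T * ( id] ptr=9 lookahead=) remaining=[) * num ) * id $]
Step 17: reduce F->id. Stack=[( T * ( F] ptr=9 lookahead=) remaining=[) * num ) * id $]
Step 18: reduce T->F. Stack=[( T * ( T] ptr=9 lookahead=) remaining=[) * num ) * id $]
Step 19: reduce E->T. Stack=[( T * ( E] ptr=9 lookahead=) remaining=[) * num ) * id $]
Step 20: shift ). Stack=[( T * ( E )] ptr=10 lookahead=* remaining=[* num ) * id $]
Step 21: reduce F->( E ). Stack=[( T * F] ptr=10 lookahead=* remaining=[* num ) * id $]
Step 22: reduce T->T * F. Stack=[( T] ptr=10 lookahead=* remaining=[* num ) * id $]
Step 23: shift *. Stack=[( T *] ptr=11 lookahead=num remaining=[num ) * id $]
Step 24: shift num. Stack=[( T * num] ptr=12 lookahead=) remaining=[) * id $]
Step 25: reduce F->num. Stack=[( T * F] ptr=12 lookahead=) remaining=[) * id $]
Step 26: reduce T->T * F. Stack=[( T] ptr=12 lookahead=) remaining=[) * id $]
Step 27: reduce E->T. Stack=[( E] ptr=12 lookahead=) remaining=[) * id $]
Step 28: shift ). Stack=[( E )] ptr=13 lookahead=* remaining=[* id $]
Step 29: reduce F->( E ). Stack=[F] ptr=13 lookahead=* remaining=[* id $]
Step 30: reduce T->F. Stack=[T] ptr=13 lookahead=* remaining=[* id $]
Step 31: shift *. Stack=[T *] ptr=14 lookahead=id remaining=[id $]
Step 32: shift id. Stack=[T * id] ptr=15 lookahead=$ remaining=[$]
Step 33: reduce F->id. Stack=[T * F] ptr=15 lookahead=$ remaining=[$]
Step 34: reduce T->T * F. Stack=[T] ptr=15 lookahead=$ remaining=[$]
Step 35: reduce E->T. Stack=[E] ptr=15 lookahead=$ remaining=[$]
Step 36: accept. Stack=[E] ptr=15 lookahead=$ remaining=[$]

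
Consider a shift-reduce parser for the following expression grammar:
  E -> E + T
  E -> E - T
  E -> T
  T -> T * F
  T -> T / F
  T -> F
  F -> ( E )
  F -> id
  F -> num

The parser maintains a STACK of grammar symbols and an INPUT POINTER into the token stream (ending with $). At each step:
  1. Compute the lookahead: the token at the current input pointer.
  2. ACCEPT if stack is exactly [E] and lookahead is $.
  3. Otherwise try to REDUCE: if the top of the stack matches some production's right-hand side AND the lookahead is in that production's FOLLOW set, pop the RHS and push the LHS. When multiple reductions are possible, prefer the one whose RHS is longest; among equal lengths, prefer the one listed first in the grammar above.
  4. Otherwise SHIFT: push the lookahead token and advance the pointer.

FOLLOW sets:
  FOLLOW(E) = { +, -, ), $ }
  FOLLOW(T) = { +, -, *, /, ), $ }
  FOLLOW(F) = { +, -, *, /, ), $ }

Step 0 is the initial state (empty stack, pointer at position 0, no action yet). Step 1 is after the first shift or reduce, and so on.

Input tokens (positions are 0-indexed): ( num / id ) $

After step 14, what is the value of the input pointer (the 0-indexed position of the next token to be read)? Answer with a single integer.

Answer: 5

Derivation:
Step 1: shift (. Stack=[(] ptr=1 lookahead=num remaining=[num / id ) $]
Step 2: shift num. Stack=[( num] ptr=2 lookahead=/ remaining=[/ id ) $]
Step 3: reduce F->num. Stack=[( F] ptr=2 lookahead=/ remaining=[/ id ) $]
Step 4: reduce T->F. Stack=[( T] ptr=2 lookahead=/ remaining=[/ id ) $]
Step 5: shift /. Stack=[( T /] ptr=3 lookahead=id remaining=[id ) $]
Step 6: shift id. Stack=[( T / id] ptr=4 lookahead=) remaining=[) $]
Step 7: reduce F->id. Stack=[( T / F] ptr=4 lookahead=) remaining=[) $]
Step 8: reduce T->T / F. Stack=[( T] ptr=4 lookahead=) remaining=[) $]
Step 9: reduce E->T. Stack=[( E] ptr=4 lookahead=) remaining=[) $]
Step 10: shift ). Stack=[( E )] ptr=5 lookahead=$ remaining=[$]
Step 11: reduce F->( E ). Stack=[F] ptr=5 lookahead=$ remaining=[$]
Step 12: reduce T->F. Stack=[T] ptr=5 lookahead=$ remaining=[$]
Step 13: reduce E->T. Stack=[E] ptr=5 lookahead=$ remaining=[$]
Step 14: accept. Stack=[E] ptr=5 lookahead=$ remaining=[$]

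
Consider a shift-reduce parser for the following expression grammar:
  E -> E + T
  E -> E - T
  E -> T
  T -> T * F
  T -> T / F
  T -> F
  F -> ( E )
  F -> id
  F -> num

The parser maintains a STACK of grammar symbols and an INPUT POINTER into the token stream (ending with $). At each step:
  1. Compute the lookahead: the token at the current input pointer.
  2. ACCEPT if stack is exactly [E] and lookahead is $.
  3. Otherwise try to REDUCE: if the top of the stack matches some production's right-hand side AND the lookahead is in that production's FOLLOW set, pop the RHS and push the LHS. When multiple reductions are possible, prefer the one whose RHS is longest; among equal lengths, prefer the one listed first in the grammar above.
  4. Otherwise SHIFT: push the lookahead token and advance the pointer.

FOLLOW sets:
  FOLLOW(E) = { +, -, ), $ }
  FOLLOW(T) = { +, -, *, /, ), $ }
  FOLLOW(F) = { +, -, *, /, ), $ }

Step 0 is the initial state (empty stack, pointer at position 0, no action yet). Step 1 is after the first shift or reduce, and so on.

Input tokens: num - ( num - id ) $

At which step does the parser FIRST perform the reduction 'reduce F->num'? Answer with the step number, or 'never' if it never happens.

Step 1: shift num. Stack=[num] ptr=1 lookahead=- remaining=[- ( num - id ) $]
Step 2: reduce F->num. Stack=[F] ptr=1 lookahead=- remaining=[- ( num - id ) $]

Answer: 2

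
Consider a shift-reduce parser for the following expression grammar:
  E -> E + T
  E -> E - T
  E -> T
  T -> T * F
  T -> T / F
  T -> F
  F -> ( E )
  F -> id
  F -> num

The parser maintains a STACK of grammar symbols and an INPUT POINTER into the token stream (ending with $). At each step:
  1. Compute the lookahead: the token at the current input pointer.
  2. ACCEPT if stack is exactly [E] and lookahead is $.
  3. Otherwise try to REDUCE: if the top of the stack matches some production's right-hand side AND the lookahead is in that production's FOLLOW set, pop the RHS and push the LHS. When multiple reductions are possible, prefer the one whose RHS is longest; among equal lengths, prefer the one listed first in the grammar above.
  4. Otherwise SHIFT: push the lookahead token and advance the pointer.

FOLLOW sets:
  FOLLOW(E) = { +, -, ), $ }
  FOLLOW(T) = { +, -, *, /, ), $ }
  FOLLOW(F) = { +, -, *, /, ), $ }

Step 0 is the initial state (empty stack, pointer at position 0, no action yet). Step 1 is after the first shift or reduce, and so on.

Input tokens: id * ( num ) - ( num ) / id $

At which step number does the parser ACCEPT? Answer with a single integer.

Answer: 28

Derivation:
Step 1: shift id. Stack=[id] ptr=1 lookahead=* remaining=[* ( num ) - ( num ) / id $]
Step 2: reduce F->id. Stack=[F] ptr=1 lookahead=* remaining=[* ( num ) - ( num ) / id $]
Step 3: reduce T->F. Stack=[T] ptr=1 lookahead=* remaining=[* ( num ) - ( num ) / id $]
Step 4: shift *. Stack=[T *] ptr=2 lookahead=( remaining=[( num ) - ( num ) / id $]
Step 5: shift (. Stack=[T * (] ptr=3 lookahead=num remaining=[num ) - ( num ) / id $]
Step 6: shift num. Stack=[T * ( num] ptr=4 lookahead=) remaining=[) - ( num ) / id $]
Step 7: reduce F->num. Stack=[T * ( F] ptr=4 lookahead=) remaining=[) - ( num ) / id $]
Step 8: reduce T->F. Stack=[T * ( T] ptr=4 lookahead=) remaining=[) - ( num ) / id $]
Step 9: reduce E->T. Stack=[T * ( E] ptr=4 lookahead=) remaining=[) - ( num ) / id $]
Step 10: shift ). Stack=[T * ( E )] ptr=5 lookahead=- remaining=[- ( num ) / id $]
Step 11: reduce F->( E ). Stack=[T * F] ptr=5 lookahead=- remaining=[- ( num ) / id $]
Step 12: reduce T->T * F. Stack=[T] ptr=5 lookahead=- remaining=[- ( num ) / id $]
Step 13: reduce E->T. Stack=[E] ptr=5 lookahead=- remaining=[- ( num ) / id $]
Step 14: shift -. Stack=[E -] ptr=6 lookahead=( remaining=[( num ) / id $]
Step 15: shift (. Stack=[E - (] ptr=7 lookahead=num remaining=[num ) / id $]
Step 16: shift num. Stack=[E - ( num] ptr=8 lookahead=) remaining=[) / id $]
Step 17: reduce F->num. Stack=[E - ( F] ptr=8 lookahead=) remaining=[) / id $]
Step 18: reduce T->F. Stack=[E - ( T] ptr=8 lookahead=) remaining=[) / id $]
Step 19: reduce E->T. Stack=[E - ( E] ptr=8 lookahead=) remaining=[) / id $]
Step 20: shift ). Stack=[E - ( E )] ptr=9 lookahead=/ remaining=[/ id $]
Step 21: reduce F->( E ). Stack=[E - F] ptr=9 lookahead=/ remaining=[/ id $]
Step 22: reduce T->F. Stack=[E - T] ptr=9 lookahead=/ remaining=[/ id $]
Step 23: shift /. Stack=[E - T /] ptr=10 lookahead=id remaining=[id $]
Step 24: shift id. Stack=[E - T / id] ptr=11 lookahead=$ remaining=[$]
Step 25: reduce F->id. Stack=[E - T / F] ptr=11 lookahead=$ remaining=[$]
Step 26: reduce T->T / F. Stack=[E - T] ptr=11 lookahead=$ remaining=[$]
Step 27: reduce E->E - T. Stack=[E] ptr=11 lookahead=$ remaining=[$]
Step 28: accept. Stack=[E] ptr=11 lookahead=$ remaining=[$]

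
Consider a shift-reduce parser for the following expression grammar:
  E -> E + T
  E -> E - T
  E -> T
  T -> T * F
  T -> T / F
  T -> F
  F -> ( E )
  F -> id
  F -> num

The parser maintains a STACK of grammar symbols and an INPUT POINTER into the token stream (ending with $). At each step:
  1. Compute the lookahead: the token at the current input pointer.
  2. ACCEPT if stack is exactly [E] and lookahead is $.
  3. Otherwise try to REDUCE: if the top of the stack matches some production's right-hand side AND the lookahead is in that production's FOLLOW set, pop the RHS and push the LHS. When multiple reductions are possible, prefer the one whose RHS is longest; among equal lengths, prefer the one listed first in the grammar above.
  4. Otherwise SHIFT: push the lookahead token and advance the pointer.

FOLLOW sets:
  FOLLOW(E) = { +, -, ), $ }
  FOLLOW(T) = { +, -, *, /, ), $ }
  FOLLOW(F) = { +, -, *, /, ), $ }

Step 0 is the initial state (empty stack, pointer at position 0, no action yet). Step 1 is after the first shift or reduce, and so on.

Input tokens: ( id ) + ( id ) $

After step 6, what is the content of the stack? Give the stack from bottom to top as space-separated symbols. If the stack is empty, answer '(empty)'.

Step 1: shift (. Stack=[(] ptr=1 lookahead=id remaining=[id ) + ( id ) $]
Step 2: shift id. Stack=[( id] ptr=2 lookahead=) remaining=[) + ( id ) $]
Step 3: reduce F->id. Stack=[( F] ptr=2 lookahead=) remaining=[) + ( id ) $]
Step 4: reduce T->F. Stack=[( T] ptr=2 lookahead=) remaining=[) + ( id ) $]
Step 5: reduce E->T. Stack=[( E] ptr=2 lookahead=) remaining=[) + ( id ) $]
Step 6: shift ). Stack=[( E )] ptr=3 lookahead=+ remaining=[+ ( id ) $]

Answer: ( E )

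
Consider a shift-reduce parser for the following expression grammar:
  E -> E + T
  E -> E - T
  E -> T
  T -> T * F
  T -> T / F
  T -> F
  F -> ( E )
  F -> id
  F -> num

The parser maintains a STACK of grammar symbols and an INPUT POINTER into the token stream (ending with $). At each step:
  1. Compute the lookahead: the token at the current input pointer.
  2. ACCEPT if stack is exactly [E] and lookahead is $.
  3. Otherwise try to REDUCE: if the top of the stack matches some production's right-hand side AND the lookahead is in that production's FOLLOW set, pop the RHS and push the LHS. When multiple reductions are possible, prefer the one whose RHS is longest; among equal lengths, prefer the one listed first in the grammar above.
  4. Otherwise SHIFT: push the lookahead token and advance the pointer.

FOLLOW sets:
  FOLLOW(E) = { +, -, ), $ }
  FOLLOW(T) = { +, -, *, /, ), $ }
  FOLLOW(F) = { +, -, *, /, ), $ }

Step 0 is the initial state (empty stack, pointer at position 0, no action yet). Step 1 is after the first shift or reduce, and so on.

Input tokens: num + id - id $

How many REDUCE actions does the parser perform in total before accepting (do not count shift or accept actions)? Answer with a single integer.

Answer: 9

Derivation:
Step 1: shift num. Stack=[num] ptr=1 lookahead=+ remaining=[+ id - id $]
Step 2: reduce F->num. Stack=[F] ptr=1 lookahead=+ remaining=[+ id - id $]
Step 3: reduce T->F. Stack=[T] ptr=1 lookahead=+ remaining=[+ id - id $]
Step 4: reduce E->T. Stack=[E] ptr=1 lookahead=+ remaining=[+ id - id $]
Step 5: shift +. Stack=[E +] ptr=2 lookahead=id remaining=[id - id $]
Step 6: shift id. Stack=[E + id] ptr=3 lookahead=- remaining=[- id $]
Step 7: reduce F->id. Stack=[E + F] ptr=3 lookahead=- remaining=[- id $]
Step 8: reduce T->F. Stack=[E + T] ptr=3 lookahead=- remaining=[- id $]
Step 9: reduce E->E + T. Stack=[E] ptr=3 lookahead=- remaining=[- id $]
Step 10: shift -. Stack=[E -] ptr=4 lookahead=id remaining=[id $]
Step 11: shift id. Stack=[E - id] ptr=5 lookahead=$ remaining=[$]
Step 12: reduce F->id. Stack=[E - F] ptr=5 lookahead=$ remaining=[$]
Step 13: reduce T->F. Stack=[E - T] ptr=5 lookahead=$ remaining=[$]
Step 14: reduce E->E - T. Stack=[E] ptr=5 lookahead=$ remaining=[$]
Step 15: accept. Stack=[E] ptr=5 lookahead=$ remaining=[$]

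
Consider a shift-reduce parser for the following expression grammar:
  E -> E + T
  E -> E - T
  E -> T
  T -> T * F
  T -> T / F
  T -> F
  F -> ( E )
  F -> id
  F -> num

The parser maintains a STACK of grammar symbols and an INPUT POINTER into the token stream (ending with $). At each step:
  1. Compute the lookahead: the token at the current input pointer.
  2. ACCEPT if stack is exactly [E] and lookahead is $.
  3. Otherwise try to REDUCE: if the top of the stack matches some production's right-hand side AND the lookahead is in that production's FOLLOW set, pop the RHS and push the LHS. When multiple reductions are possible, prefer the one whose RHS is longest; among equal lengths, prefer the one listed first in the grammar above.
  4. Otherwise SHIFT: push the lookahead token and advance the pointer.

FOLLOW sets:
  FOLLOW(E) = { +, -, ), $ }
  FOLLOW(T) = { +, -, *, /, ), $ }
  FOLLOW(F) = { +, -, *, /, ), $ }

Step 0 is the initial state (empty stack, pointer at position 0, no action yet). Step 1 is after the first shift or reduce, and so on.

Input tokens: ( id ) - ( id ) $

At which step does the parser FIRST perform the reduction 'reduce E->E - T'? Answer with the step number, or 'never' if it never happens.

Answer: 19

Derivation:
Step 1: shift (. Stack=[(] ptr=1 lookahead=id remaining=[id ) - ( id ) $]
Step 2: shift id. Stack=[( id] ptr=2 lookahead=) remaining=[) - ( id ) $]
Step 3: reduce F->id. Stack=[( F] ptr=2 lookahead=) remaining=[) - ( id ) $]
Step 4: reduce T->F. Stack=[( T] ptr=2 lookahead=) remaining=[) - ( id ) $]
Step 5: reduce E->T. Stack=[( E] ptr=2 lookahead=) remaining=[) - ( id ) $]
Step 6: shift ). Stack=[( E )] ptr=3 lookahead=- remaining=[- ( id ) $]
Step 7: reduce F->( E ). Stack=[F] ptr=3 lookahead=- remaining=[- ( id ) $]
Step 8: reduce T->F. Stack=[T] ptr=3 lookahead=- remaining=[- ( id ) $]
Step 9: reduce E->T. Stack=[E] ptr=3 lookahead=- remaining=[- ( id ) $]
Step 10: shift -. Stack=[E -] ptr=4 lookahead=( remaining=[( id ) $]
Step 11: shift (. Stack=[E - (] ptr=5 lookahead=id remaining=[id ) $]
Step 12: shift id. Stack=[E - ( id] ptr=6 lookahead=) remaining=[) $]
Step 13: reduce F->id. Stack=[E - ( F] ptr=6 lookahead=) remaining=[) $]
Step 14: reduce T->F. Stack=[E - ( T] ptr=6 lookahead=) remaining=[) $]
Step 15: reduce E->T. Stack=[E - ( E] ptr=6 lookahead=) remaining=[) $]
Step 16: shift ). Stack=[E - ( E )] ptr=7 lookahead=$ remaining=[$]
Step 17: reduce F->( E ). Stack=[E - F] ptr=7 lookahead=$ remaining=[$]
Step 18: reduce T->F. Stack=[E - T] ptr=7 lookahead=$ remaining=[$]
Step 19: reduce E->E - T. Stack=[E] ptr=7 lookahead=$ remaining=[$]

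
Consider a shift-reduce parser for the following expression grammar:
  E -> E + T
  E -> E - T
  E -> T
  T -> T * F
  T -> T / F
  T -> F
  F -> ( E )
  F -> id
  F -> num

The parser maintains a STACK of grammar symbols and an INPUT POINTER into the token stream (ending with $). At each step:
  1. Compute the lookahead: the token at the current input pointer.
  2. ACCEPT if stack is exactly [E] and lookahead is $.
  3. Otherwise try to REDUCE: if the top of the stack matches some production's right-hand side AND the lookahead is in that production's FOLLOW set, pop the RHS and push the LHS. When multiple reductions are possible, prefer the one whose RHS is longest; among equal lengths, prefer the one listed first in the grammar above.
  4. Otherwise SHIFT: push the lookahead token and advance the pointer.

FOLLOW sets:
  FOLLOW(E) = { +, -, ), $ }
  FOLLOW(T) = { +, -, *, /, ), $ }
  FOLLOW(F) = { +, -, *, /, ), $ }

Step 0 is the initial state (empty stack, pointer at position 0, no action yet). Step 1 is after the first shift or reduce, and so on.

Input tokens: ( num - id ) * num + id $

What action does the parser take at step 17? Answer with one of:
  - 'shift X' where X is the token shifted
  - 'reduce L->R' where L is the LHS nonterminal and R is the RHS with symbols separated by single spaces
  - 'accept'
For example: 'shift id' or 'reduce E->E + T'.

Step 1: shift (. Stack=[(] ptr=1 lookahead=num remaining=[num - id ) * num + id $]
Step 2: shift num. Stack=[( num] ptr=2 lookahead=- remaining=[- id ) * num + id $]
Step 3: reduce F->num. Stack=[( F] ptr=2 lookahead=- remaining=[- id ) * num + id $]
Step 4: reduce T->F. Stack=[( T] ptr=2 lookahead=- remaining=[- id ) * num + id $]
Step 5: reduce E->T. Stack=[( E] ptr=2 lookahead=- remaining=[- id ) * num + id $]
Step 6: shift -. Stack=[( E -] ptr=3 lookahead=id remaining=[id ) * num + id $]
Step 7: shift id. Stack=[( E - id] ptr=4 lookahead=) remaining=[) * num + id $]
Step 8: reduce F->id. Stack=[( E - F] ptr=4 lookahead=) remaining=[) * num + id $]
Step 9: reduce T->F. Stack=[( E - T] ptr=4 lookahead=) remaining=[) * num + id $]
Step 10: reduce E->E - T. Stack=[( E] ptr=4 lookahead=) remaining=[) * num + id $]
Step 11: shift ). Stack=[( E )] ptr=5 lookahead=* remaining=[* num + id $]
Step 12: reduce F->( E ). Stack=[F] ptr=5 lookahead=* remaining=[* num + id $]
Step 13: reduce T->F. Stack=[T] ptr=5 lookahead=* remaining=[* num + id $]
Step 14: shift *. Stack=[T *] ptr=6 lookahead=num remaining=[num + id $]
Step 15: shift num. Stack=[T * num] ptr=7 lookahead=+ remaining=[+ id $]
Step 16: reduce F->num. Stack=[T * F] ptr=7 lookahead=+ remaining=[+ id $]
Step 17: reduce T->T * F. Stack=[T] ptr=7 lookahead=+ remaining=[+ id $]

Answer: reduce T->T * F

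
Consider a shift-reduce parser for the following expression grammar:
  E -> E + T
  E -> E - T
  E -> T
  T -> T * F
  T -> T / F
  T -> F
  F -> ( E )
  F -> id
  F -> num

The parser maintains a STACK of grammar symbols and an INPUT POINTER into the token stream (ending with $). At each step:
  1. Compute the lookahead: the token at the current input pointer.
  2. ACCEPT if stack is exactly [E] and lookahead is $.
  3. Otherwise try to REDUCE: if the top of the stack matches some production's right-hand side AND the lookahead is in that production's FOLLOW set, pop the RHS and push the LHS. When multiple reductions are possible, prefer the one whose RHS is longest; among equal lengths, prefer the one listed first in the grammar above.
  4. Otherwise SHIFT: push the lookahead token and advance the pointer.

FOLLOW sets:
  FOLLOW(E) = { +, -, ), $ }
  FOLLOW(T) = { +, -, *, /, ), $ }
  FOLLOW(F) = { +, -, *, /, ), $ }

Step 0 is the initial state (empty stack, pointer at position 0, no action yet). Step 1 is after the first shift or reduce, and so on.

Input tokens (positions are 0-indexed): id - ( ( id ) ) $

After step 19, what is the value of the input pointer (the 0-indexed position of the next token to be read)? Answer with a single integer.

Answer: 7

Derivation:
Step 1: shift id. Stack=[id] ptr=1 lookahead=- remaining=[- ( ( id ) ) $]
Step 2: reduce F->id. Stack=[F] ptr=1 lookahead=- remaining=[- ( ( id ) ) $]
Step 3: reduce T->F. Stack=[T] ptr=1 lookahead=- remaining=[- ( ( id ) ) $]
Step 4: reduce E->T. Stack=[E] ptr=1 lookahead=- remaining=[- ( ( id ) ) $]
Step 5: shift -. Stack=[E -] ptr=2 lookahead=( remaining=[( ( id ) ) $]
Step 6: shift (. Stack=[E - (] ptr=3 lookahead=( remaining=[( id ) ) $]
Step 7: shift (. Stack=[E - ( (] ptr=4 lookahead=id remaining=[id ) ) $]
Step 8: shift id. Stack=[E - ( ( id] ptr=5 lookahead=) remaining=[) ) $]
Step 9: reduce F->id. Stack=[E - ( ( F] ptr=5 lookahead=) remaining=[) ) $]
Step 10: reduce T->F. Stack=[E - ( ( T] ptr=5 lookahead=) remaining=[) ) $]
Step 11: reduce E->T. Stack=[E - ( ( E] ptr=5 lookahead=) remaining=[) ) $]
Step 12: shift ). Stack=[E - ( ( E )] ptr=6 lookahead=) remaining=[) $]
Step 13: reduce F->( E ). Stack=[E - ( F] ptr=6 lookahead=) remaining=[) $]
Step 14: reduce T->F. Stack=[E - ( T] ptr=6 lookahead=) remaining=[) $]
Step 15: reduce E->T. Stack=[E - ( E] ptr=6 lookahead=) remaining=[) $]
Step 16: shift ). Stack=[E - ( E )] ptr=7 lookahead=$ remaining=[$]
Step 17: reduce F->( E ). Stack=[E - F] ptr=7 lookahead=$ remaining=[$]
Step 18: reduce T->F. Stack=[E - T] ptr=7 lookahead=$ remaining=[$]
Step 19: reduce E->E - T. Stack=[E] ptr=7 lookahead=$ remaining=[$]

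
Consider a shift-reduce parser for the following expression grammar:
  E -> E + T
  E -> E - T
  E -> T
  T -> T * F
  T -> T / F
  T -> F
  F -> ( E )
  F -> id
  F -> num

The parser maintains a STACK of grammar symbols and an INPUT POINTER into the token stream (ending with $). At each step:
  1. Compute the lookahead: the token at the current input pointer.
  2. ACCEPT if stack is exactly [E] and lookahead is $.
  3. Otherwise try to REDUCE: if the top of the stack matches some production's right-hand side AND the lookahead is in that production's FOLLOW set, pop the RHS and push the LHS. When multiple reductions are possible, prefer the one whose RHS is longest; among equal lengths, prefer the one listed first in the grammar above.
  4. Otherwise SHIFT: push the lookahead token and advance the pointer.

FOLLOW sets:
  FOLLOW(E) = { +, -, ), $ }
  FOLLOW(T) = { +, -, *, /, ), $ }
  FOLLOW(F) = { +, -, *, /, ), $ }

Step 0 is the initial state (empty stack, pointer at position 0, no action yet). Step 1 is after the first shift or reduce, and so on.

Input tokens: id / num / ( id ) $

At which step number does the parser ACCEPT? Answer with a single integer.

Step 1: shift id. Stack=[id] ptr=1 lookahead=/ remaining=[/ num / ( id ) $]
Step 2: reduce F->id. Stack=[F] ptr=1 lookahead=/ remaining=[/ num / ( id ) $]
Step 3: reduce T->F. Stack=[T] ptr=1 lookahead=/ remaining=[/ num / ( id ) $]
Step 4: shift /. Stack=[T /] ptr=2 lookahead=num remaining=[num / ( id ) $]
Step 5: shift num. Stack=[T / num] ptr=3 lookahead=/ remaining=[/ ( id ) $]
Step 6: reduce F->num. Stack=[T / F] ptr=3 lookahead=/ remaining=[/ ( id ) $]
Step 7: reduce T->T / F. Stack=[T] ptr=3 lookahead=/ remaining=[/ ( id ) $]
Step 8: shift /. Stack=[T /] ptr=4 lookahead=( remaining=[( id ) $]
Step 9: shift (. Stack=[T / (] ptr=5 lookahead=id remaining=[id ) $]
Step 10: shift id. Stack=[T / ( id] ptr=6 lookahead=) remaining=[) $]
Step 11: reduce F->id. Stack=[T / ( F] ptr=6 lookahead=) remaining=[) $]
Step 12: reduce T->F. Stack=[T / ( T] ptr=6 lookahead=) remaining=[) $]
Step 13: reduce E->T. Stack=[T / ( E] ptr=6 lookahead=) remaining=[) $]
Step 14: shift ). Stack=[T / ( E )] ptr=7 lookahead=$ remaining=[$]
Step 15: reduce F->( E ). Stack=[T / F] ptr=7 lookahead=$ remaining=[$]
Step 16: reduce T->T / F. Stack=[T] ptr=7 lookahead=$ remaining=[$]
Step 17: reduce E->T. Stack=[E] ptr=7 lookahead=$ remaining=[$]
Step 18: accept. Stack=[E] ptr=7 lookahead=$ remaining=[$]

Answer: 18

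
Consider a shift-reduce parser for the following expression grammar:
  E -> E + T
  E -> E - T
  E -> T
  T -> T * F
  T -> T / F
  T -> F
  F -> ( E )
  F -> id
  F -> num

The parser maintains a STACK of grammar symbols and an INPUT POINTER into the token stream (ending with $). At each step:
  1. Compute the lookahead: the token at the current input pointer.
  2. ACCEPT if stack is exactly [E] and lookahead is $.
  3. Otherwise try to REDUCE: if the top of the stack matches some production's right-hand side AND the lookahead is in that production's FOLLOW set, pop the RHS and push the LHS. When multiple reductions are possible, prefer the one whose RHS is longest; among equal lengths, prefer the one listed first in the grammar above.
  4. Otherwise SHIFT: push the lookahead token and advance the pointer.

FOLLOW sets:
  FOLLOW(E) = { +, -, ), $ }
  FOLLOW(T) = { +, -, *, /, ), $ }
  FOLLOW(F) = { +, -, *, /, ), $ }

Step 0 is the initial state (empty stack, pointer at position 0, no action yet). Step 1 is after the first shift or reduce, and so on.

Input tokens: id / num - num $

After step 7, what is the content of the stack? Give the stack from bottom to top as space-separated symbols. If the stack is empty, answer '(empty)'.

Step 1: shift id. Stack=[id] ptr=1 lookahead=/ remaining=[/ num - num $]
Step 2: reduce F->id. Stack=[F] ptr=1 lookahead=/ remaining=[/ num - num $]
Step 3: reduce T->F. Stack=[T] ptr=1 lookahead=/ remaining=[/ num - num $]
Step 4: shift /. Stack=[T /] ptr=2 lookahead=num remaining=[num - num $]
Step 5: shift num. Stack=[T / num] ptr=3 lookahead=- remaining=[- num $]
Step 6: reduce F->num. Stack=[T / F] ptr=3 lookahead=- remaining=[- num $]
Step 7: reduce T->T / F. Stack=[T] ptr=3 lookahead=- remaining=[- num $]

Answer: T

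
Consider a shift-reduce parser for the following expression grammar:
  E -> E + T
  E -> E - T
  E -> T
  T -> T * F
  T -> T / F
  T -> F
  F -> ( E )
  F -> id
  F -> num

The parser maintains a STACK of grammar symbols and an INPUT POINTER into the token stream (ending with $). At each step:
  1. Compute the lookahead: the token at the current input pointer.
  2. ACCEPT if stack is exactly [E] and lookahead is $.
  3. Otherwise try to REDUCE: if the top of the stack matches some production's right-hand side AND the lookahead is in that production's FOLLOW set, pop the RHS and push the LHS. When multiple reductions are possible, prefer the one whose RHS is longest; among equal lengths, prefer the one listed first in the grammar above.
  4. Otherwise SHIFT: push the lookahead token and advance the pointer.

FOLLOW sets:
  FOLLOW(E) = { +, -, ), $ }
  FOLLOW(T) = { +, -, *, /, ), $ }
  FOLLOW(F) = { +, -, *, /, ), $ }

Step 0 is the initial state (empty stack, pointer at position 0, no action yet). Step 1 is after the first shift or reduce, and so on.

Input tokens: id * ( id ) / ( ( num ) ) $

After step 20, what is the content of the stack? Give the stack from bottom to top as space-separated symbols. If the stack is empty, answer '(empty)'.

Step 1: shift id. Stack=[id] ptr=1 lookahead=* remaining=[* ( id ) / ( ( num ) ) $]
Step 2: reduce F->id. Stack=[F] ptr=1 lookahead=* remaining=[* ( id ) / ( ( num ) ) $]
Step 3: reduce T->F. Stack=[T] ptr=1 lookahead=* remaining=[* ( id ) / ( ( num ) ) $]
Step 4: shift *. Stack=[T *] ptr=2 lookahead=( remaining=[( id ) / ( ( num ) ) $]
Step 5: shift (. Stack=[T * (] ptr=3 lookahead=id remaining=[id ) / ( ( num ) ) $]
Step 6: shift id. Stack=[T * ( id] ptr=4 lookahead=) remaining=[) / ( ( num ) ) $]
Step 7: reduce F->id. Stack=[T * ( F] ptr=4 lookahead=) remaining=[) / ( ( num ) ) $]
Step 8: reduce T->F. Stack=[T * ( T] ptr=4 lookahead=) remaining=[) / ( ( num ) ) $]
Step 9: reduce E->T. Stack=[T * ( E] ptr=4 lookahead=) remaining=[) / ( ( num ) ) $]
Step 10: shift ). Stack=[T * ( E )] ptr=5 lookahead=/ remaining=[/ ( ( num ) ) $]
Step 11: reduce F->( E ). Stack=[T * F] ptr=5 lookahead=/ remaining=[/ ( ( num ) ) $]
Step 12: reduce T->T * F. Stack=[T] ptr=5 lookahead=/ remaining=[/ ( ( num ) ) $]
Step 13: shift /. Stack=[T /] ptr=6 lookahead=( remaining=[( ( num ) ) $]
Step 14: shift (. Stack=[T / (] ptr=7 lookahead=( remaining=[( num ) ) $]
Step 15: shift (. Stack=[T / ( (] ptr=8 lookahead=num remaining=[num ) ) $]
Step 16: shift num. Stack=[T / ( ( num] ptr=9 lookahead=) remaining=[) ) $]
Step 17: reduce F->num. Stack=[T / ( ( F] ptr=9 lookahead=) remaining=[) ) $]
Step 18: reduce T->F. Stack=[T / ( ( T] ptr=9 lookahead=) remaining=[) ) $]
Step 19: reduce E->T. Stack=[T / ( ( E] ptr=9 lookahead=) remaining=[) ) $]
Step 20: shift ). Stack=[T / ( ( E )] ptr=10 lookahead=) remaining=[) $]

Answer: T / ( ( E )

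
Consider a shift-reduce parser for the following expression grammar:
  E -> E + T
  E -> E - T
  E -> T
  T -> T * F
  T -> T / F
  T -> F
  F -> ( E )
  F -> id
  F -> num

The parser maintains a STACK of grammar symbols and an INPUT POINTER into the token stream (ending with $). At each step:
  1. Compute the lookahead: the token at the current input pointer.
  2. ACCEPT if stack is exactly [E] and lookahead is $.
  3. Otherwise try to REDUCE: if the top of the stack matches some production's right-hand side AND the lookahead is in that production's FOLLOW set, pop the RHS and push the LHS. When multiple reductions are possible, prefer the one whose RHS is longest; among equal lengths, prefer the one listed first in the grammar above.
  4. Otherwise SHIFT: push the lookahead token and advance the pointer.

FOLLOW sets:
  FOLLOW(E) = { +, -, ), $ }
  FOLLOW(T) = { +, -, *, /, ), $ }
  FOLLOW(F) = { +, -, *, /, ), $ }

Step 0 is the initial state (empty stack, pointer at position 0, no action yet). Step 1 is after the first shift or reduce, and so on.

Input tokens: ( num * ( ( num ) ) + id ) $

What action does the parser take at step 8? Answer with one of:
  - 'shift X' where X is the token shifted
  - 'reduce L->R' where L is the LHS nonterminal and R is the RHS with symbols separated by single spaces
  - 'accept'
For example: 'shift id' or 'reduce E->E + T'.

Answer: shift num

Derivation:
Step 1: shift (. Stack=[(] ptr=1 lookahead=num remaining=[num * ( ( num ) ) + id ) $]
Step 2: shift num. Stack=[( num] ptr=2 lookahead=* remaining=[* ( ( num ) ) + id ) $]
Step 3: reduce F->num. Stack=[( F] ptr=2 lookahead=* remaining=[* ( ( num ) ) + id ) $]
Step 4: reduce T->F. Stack=[( T] ptr=2 lookahead=* remaining=[* ( ( num ) ) + id ) $]
Step 5: shift *. Stack=[( T *] ptr=3 lookahead=( remaining=[( ( num ) ) + id ) $]
Step 6: shift (. Stack=[( T * (] ptr=4 lookahead=( remaining=[( num ) ) + id ) $]
Step 7: shift (. Stack=[( T * ( (] ptr=5 lookahead=num remaining=[num ) ) + id ) $]
Step 8: shift num. Stack=[( T * ( ( num] ptr=6 lookahead=) remaining=[) ) + id ) $]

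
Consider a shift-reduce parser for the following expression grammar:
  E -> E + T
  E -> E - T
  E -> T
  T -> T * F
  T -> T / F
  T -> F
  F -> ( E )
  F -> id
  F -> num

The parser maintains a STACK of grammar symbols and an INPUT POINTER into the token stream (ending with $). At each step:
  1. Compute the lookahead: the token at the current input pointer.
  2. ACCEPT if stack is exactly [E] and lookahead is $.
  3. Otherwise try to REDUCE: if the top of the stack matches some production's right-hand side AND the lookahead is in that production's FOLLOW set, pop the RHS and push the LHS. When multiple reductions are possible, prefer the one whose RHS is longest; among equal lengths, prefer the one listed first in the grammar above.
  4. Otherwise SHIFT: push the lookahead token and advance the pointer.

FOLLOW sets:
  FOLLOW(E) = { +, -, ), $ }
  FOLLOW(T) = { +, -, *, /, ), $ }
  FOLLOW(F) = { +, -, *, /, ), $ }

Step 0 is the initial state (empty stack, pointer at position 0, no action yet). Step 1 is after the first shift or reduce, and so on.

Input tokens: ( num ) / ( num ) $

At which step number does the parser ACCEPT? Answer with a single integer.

Answer: 19

Derivation:
Step 1: shift (. Stack=[(] ptr=1 lookahead=num remaining=[num ) / ( num ) $]
Step 2: shift num. Stack=[( num] ptr=2 lookahead=) remaining=[) / ( num ) $]
Step 3: reduce F->num. Stack=[( F] ptr=2 lookahead=) remaining=[) / ( num ) $]
Step 4: reduce T->F. Stack=[( T] ptr=2 lookahead=) remaining=[) / ( num ) $]
Step 5: reduce E->T. Stack=[( E] ptr=2 lookahead=) remaining=[) / ( num ) $]
Step 6: shift ). Stack=[( E )] ptr=3 lookahead=/ remaining=[/ ( num ) $]
Step 7: reduce F->( E ). Stack=[F] ptr=3 lookahead=/ remaining=[/ ( num ) $]
Step 8: reduce T->F. Stack=[T] ptr=3 lookahead=/ remaining=[/ ( num ) $]
Step 9: shift /. Stack=[T /] ptr=4 lookahead=( remaining=[( num ) $]
Step 10: shift (. Stack=[T / (] ptr=5 lookahead=num remaining=[num ) $]
Step 11: shift num. Stack=[T / ( num] ptr=6 lookahead=) remaining=[) $]
Step 12: reduce F->num. Stack=[T / ( F] ptr=6 lookahead=) remaining=[) $]
Step 13: reduce T->F. Stack=[T / ( T] ptr=6 lookahead=) remaining=[) $]
Step 14: reduce E->T. Stack=[T / ( E] ptr=6 lookahead=) remaining=[) $]
Step 15: shift ). Stack=[T / ( E )] ptr=7 lookahead=$ remaining=[$]
Step 16: reduce F->( E ). Stack=[T / F] ptr=7 lookahead=$ remaining=[$]
Step 17: reduce T->T / F. Stack=[T] ptr=7 lookahead=$ remaining=[$]
Step 18: reduce E->T. Stack=[E] ptr=7 lookahead=$ remaining=[$]
Step 19: accept. Stack=[E] ptr=7 lookahead=$ remaining=[$]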